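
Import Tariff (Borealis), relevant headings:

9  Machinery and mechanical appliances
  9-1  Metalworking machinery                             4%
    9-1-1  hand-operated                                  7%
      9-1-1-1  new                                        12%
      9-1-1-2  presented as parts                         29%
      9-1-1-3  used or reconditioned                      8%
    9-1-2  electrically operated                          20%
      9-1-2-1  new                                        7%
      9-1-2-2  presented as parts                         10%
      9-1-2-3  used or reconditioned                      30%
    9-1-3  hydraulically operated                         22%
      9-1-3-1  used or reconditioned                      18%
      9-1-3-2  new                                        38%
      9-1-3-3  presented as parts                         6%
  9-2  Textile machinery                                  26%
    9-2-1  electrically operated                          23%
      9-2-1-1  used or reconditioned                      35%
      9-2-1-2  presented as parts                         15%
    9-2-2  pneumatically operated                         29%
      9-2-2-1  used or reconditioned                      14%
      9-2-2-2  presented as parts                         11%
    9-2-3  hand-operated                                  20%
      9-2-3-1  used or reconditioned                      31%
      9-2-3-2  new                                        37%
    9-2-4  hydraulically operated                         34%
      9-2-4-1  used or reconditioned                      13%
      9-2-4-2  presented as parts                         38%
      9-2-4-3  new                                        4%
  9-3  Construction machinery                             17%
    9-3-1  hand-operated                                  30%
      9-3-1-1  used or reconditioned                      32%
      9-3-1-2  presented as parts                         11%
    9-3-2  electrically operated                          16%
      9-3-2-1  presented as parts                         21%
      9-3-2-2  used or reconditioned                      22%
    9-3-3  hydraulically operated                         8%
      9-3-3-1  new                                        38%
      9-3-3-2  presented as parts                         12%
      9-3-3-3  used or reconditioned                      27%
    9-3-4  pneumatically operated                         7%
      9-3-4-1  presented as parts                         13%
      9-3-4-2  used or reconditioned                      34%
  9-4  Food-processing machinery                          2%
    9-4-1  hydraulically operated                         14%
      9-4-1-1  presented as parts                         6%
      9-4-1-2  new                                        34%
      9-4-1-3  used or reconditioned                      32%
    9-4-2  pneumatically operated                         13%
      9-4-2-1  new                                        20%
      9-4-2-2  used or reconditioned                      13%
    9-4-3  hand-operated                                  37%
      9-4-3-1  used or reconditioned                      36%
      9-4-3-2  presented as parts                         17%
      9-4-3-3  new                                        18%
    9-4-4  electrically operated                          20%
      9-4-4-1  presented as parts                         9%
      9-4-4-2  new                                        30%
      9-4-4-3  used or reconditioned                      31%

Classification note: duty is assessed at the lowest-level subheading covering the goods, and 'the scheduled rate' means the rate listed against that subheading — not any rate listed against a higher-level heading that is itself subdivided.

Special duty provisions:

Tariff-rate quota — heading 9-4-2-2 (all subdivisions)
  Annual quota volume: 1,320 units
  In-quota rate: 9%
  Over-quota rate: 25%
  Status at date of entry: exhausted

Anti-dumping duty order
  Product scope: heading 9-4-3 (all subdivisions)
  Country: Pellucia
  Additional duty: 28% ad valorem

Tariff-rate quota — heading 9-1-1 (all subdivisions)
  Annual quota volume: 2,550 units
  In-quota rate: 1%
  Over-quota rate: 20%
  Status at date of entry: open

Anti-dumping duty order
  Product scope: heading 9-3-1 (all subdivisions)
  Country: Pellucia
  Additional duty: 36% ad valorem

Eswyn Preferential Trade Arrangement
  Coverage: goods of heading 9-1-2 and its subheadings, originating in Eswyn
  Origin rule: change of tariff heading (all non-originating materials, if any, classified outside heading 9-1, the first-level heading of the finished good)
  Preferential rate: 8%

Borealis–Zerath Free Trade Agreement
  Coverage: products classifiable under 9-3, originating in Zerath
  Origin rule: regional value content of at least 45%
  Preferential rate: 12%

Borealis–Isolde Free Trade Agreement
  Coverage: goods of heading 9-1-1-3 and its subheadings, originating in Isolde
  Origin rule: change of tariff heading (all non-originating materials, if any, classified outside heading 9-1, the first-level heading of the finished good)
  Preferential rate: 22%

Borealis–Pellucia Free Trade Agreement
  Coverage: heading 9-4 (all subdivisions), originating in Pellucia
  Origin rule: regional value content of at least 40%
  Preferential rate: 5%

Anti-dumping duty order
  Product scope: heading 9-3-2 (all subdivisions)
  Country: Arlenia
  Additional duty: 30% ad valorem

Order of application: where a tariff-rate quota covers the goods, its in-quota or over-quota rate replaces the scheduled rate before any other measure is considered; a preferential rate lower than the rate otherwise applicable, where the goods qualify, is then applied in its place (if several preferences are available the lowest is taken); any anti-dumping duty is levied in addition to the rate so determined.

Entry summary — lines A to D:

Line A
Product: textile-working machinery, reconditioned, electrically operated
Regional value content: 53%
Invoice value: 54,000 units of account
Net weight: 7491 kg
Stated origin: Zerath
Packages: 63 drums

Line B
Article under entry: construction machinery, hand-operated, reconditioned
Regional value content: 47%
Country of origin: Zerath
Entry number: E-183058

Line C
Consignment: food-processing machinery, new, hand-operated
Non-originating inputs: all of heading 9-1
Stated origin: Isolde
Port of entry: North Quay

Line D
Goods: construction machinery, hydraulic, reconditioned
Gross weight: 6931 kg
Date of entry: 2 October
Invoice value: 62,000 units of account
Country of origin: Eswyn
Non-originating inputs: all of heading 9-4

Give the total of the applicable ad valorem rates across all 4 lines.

Line A: textile-working → 9-2; electrically operated → 9-2-1; reconditioned → 9-2-1-1. Scheduled 35%. Zerath agreement on 9-3: 9-2-1-1 not covered. → 35%.
Line B: construction → 9-3; hand-operated → 9-3-1; reconditioned → 9-3-1-1. Scheduled 32%. Zerath agreement on 9-3: RVC ≥ 45% → 12% available; preferential 12%. → 12%.
Line C: food-processing → 9-4; hand-operated → 9-4-3; new → 9-4-3-3. Scheduled 18%. Isolde agreement on 9-1-1-3: 9-4-3-3 not covered. → 18%.
Line D: construction → 9-3; hydraulic → 9-3-3; reconditioned → 9-3-3-3. Scheduled 27%. Eswyn agreement on 9-1-2: 9-3-3-3 not covered. → 27%.
Sum: 35% + 12% + 18% + 27% = 92%.

92%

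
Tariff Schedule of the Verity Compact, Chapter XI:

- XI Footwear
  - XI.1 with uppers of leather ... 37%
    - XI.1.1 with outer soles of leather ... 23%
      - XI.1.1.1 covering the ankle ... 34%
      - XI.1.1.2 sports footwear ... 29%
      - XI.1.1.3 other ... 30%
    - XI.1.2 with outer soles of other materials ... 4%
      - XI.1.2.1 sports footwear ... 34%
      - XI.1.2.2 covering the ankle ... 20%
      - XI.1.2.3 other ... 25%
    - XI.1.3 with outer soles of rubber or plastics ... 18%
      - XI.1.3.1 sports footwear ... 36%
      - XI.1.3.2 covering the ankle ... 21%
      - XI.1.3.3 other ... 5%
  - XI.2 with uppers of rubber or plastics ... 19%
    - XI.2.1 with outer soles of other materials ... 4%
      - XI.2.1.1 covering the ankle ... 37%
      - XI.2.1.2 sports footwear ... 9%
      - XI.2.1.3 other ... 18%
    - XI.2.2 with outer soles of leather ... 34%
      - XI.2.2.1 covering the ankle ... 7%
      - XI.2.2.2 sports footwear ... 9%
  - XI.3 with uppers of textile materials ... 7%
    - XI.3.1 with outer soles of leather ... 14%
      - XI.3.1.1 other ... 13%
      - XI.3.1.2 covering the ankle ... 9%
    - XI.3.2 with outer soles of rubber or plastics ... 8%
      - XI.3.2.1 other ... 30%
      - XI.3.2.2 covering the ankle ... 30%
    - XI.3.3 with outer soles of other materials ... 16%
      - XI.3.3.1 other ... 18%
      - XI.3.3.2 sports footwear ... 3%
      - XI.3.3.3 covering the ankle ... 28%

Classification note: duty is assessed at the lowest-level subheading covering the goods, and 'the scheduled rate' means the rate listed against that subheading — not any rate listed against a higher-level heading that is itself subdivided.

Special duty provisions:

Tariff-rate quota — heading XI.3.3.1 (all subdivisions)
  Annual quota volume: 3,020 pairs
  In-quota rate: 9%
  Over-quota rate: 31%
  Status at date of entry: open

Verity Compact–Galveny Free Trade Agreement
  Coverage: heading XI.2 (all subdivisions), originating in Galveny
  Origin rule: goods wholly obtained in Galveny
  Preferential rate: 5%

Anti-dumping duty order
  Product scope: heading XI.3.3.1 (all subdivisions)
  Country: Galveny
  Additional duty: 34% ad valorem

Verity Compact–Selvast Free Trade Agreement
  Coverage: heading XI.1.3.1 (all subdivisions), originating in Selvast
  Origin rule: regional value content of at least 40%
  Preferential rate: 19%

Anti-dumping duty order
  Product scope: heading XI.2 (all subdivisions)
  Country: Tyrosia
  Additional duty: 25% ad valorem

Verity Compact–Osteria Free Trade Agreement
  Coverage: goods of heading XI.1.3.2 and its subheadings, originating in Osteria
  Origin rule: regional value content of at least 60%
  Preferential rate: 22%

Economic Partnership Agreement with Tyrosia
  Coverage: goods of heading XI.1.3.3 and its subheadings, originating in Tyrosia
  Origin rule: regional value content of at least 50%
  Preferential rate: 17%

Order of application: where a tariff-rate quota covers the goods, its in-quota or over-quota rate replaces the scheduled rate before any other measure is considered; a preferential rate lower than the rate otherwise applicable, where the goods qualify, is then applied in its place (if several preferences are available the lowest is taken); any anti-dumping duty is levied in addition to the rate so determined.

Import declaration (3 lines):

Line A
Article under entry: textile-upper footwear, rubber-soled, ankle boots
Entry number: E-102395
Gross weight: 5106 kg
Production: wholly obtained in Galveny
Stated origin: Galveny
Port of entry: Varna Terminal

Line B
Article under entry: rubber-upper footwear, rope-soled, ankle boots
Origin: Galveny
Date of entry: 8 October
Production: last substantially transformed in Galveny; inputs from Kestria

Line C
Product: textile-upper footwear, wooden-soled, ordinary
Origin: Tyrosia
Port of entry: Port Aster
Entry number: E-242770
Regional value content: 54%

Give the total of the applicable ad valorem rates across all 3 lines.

Line A: textile-upper → XI.3; rubber-soled → XI.3.2; ankle boots → XI.3.2.2. Scheduled 30%. Galveny agreement on XI.2: XI.3.2.2 not covered. → 30%.
Line B: rubber-upper → XI.2; rope-soled → XI.2.1; ankle boots → XI.2.1.1. Scheduled 37%. Galveny agreement on XI.2: not wholly obtained. → 37%.
Line C: textile-upper → XI.3; wooden-soled → XI.3.3; ordinary → XI.3.3.1. Scheduled 18%. quota on XI.3.3.1 open → in-quota 9%; Tyrosia agreement on XI.1.3.3: XI.3.3.1 not covered. → 9%.
Sum: 30% + 37% + 9% = 76%.

76%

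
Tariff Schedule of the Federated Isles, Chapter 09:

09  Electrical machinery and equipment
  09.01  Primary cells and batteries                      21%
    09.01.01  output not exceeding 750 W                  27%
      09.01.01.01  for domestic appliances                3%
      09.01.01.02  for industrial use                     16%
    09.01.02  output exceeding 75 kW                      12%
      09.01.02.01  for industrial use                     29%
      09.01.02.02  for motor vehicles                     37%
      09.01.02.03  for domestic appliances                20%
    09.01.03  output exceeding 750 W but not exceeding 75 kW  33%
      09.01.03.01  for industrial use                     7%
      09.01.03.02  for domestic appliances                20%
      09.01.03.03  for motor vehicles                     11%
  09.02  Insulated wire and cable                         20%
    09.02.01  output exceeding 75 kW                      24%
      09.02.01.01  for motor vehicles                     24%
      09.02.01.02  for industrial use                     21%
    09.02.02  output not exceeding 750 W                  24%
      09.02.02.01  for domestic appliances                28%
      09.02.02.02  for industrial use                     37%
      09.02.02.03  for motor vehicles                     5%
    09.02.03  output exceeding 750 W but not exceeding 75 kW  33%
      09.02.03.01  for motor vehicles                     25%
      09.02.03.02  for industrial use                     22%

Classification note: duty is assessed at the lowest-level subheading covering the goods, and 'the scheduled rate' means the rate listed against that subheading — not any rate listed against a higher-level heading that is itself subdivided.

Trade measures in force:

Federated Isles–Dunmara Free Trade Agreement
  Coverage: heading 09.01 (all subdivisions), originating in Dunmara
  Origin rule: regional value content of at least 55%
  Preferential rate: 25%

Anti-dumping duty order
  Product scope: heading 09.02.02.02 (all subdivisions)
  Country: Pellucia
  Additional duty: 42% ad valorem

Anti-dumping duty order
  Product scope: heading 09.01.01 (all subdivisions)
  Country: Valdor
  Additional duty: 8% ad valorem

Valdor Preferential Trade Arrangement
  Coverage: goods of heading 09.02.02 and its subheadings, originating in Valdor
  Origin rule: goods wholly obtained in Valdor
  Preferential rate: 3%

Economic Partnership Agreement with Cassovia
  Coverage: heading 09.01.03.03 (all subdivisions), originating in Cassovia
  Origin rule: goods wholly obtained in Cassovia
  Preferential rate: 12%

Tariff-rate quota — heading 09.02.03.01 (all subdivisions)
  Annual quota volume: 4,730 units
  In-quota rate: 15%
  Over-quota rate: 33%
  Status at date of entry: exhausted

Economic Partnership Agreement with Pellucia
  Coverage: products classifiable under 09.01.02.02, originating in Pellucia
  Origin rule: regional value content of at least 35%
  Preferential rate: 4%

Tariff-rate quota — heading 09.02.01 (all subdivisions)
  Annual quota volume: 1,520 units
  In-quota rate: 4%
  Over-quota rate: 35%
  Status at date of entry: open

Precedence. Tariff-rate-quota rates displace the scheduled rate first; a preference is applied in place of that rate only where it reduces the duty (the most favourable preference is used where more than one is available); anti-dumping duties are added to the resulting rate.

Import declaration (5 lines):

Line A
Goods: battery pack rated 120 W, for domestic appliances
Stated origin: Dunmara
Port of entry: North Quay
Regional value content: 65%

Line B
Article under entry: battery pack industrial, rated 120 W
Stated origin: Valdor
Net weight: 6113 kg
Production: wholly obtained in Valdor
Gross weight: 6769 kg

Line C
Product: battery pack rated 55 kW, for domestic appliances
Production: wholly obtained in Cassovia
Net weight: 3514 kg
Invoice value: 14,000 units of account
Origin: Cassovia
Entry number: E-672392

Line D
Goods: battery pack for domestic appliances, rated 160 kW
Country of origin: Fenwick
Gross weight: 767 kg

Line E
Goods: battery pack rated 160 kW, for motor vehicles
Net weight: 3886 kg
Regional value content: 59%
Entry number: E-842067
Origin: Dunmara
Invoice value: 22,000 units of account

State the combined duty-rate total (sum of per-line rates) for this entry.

Line A: battery pack → 09.01; rated 120 W → 09.01.01; for domestic appliances → 09.01.01.01. Scheduled 3%. Dunmara agreement on 09.01: RVC ≥ 55% → 25% available; preference 25% not lower than 3% → no reduction. → 3%.
Line B: battery pack → 09.01; rated 120 W → 09.01.01; industrial → 09.01.01.02. Scheduled 16%. Valdor agreement on 09.02.02: 09.01.01.02 not covered; anti-dumping (Valdor, 09.01.01): +8%; total 16% + 8% = 24%. → 24%.
Line C: battery pack → 09.01; rated 55 kW → 09.01.03; for domestic appliances → 09.01.03.02. Scheduled 20%. Cassovia agreement on 09.01.03.03: 09.01.03.02 not covered. → 20%.
Line D: battery pack → 09.01; rated 160 kW → 09.01.02; for domestic appliances → 09.01.02.03. Scheduled 20%. No special measure applies. → 20%.
Line E: battery pack → 09.01; rated 160 kW → 09.01.02; for motor vehicles → 09.01.02.02. Scheduled 37%. Dunmara agreement on 09.01: RVC ≥ 55% → 25% available; preferential 25%. → 25%.
Sum: 3% + 24% + 20% + 20% + 25% = 92%.

92%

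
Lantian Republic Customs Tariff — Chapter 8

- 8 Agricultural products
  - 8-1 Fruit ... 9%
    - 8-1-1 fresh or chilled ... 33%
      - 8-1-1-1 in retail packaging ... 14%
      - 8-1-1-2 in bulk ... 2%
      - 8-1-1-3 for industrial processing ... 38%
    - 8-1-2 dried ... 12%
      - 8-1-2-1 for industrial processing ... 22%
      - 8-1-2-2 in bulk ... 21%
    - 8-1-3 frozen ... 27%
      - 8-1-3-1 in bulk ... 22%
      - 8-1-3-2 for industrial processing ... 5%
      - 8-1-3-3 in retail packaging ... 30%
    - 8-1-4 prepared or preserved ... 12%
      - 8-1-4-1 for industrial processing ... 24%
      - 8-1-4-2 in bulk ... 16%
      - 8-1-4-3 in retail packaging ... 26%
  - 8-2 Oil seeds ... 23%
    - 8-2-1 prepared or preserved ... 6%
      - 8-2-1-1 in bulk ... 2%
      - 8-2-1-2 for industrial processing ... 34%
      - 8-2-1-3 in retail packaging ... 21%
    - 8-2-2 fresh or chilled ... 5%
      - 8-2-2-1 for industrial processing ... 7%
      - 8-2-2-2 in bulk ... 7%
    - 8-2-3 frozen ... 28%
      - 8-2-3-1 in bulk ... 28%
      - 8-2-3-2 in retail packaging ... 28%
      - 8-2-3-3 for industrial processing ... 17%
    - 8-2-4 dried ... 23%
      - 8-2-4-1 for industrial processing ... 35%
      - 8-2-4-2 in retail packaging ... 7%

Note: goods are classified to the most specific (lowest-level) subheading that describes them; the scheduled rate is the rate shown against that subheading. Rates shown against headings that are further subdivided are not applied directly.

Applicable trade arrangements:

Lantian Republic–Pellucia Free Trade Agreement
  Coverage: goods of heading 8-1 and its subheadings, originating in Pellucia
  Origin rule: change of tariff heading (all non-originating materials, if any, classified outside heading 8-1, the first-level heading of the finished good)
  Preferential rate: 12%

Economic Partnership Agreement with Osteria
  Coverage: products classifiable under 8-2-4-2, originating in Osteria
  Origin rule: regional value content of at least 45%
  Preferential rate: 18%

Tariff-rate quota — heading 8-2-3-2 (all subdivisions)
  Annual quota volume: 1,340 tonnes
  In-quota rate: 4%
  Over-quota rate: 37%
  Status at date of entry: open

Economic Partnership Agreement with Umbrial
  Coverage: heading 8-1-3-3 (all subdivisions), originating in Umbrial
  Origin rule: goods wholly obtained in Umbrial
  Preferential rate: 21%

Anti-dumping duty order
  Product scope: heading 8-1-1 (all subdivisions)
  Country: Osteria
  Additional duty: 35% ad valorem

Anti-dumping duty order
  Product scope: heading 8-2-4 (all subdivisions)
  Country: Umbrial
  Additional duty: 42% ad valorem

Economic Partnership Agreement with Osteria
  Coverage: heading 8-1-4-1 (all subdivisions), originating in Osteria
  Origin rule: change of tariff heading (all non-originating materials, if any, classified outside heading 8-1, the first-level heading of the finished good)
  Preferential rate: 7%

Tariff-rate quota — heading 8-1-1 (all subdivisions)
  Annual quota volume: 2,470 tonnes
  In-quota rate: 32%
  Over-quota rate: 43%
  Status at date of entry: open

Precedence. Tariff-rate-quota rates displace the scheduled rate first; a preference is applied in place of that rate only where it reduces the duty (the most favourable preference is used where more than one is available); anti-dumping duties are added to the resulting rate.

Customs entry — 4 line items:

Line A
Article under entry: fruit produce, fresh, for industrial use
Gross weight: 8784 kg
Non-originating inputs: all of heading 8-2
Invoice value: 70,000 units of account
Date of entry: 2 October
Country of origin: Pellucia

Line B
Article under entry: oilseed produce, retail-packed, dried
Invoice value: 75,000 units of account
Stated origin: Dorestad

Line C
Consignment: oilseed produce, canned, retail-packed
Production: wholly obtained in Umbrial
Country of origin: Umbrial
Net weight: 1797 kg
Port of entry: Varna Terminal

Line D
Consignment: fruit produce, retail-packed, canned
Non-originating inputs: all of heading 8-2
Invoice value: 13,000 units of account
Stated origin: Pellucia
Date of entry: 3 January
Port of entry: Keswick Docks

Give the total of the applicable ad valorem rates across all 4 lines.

Line A: fruit → 8-1; fresh → 8-1-1; for industrial use → 8-1-1-3. Scheduled 38%. quota on 8-1-1 open → in-quota 32%; Pellucia agreement on 8-1: CTH met → 12% available; preferential 12%. → 12%.
Line B: oilseed → 8-2; dried → 8-2-4; retail-packed → 8-2-4-2. Scheduled 7%. No special measure applies. → 7%.
Line C: oilseed → 8-2; canned → 8-2-1; retail-packed → 8-2-1-3. Scheduled 21%. Umbrial agreement on 8-1-3-3: 8-2-1-3 not covered. → 21%.
Line D: fruit → 8-1; canned → 8-1-4; retail-packed → 8-1-4-3. Scheduled 26%. Pellucia agreement on 8-1: CTH met → 12% available; preferential 12%. → 12%.
Sum: 12% + 7% + 21% + 12% = 52%.

52%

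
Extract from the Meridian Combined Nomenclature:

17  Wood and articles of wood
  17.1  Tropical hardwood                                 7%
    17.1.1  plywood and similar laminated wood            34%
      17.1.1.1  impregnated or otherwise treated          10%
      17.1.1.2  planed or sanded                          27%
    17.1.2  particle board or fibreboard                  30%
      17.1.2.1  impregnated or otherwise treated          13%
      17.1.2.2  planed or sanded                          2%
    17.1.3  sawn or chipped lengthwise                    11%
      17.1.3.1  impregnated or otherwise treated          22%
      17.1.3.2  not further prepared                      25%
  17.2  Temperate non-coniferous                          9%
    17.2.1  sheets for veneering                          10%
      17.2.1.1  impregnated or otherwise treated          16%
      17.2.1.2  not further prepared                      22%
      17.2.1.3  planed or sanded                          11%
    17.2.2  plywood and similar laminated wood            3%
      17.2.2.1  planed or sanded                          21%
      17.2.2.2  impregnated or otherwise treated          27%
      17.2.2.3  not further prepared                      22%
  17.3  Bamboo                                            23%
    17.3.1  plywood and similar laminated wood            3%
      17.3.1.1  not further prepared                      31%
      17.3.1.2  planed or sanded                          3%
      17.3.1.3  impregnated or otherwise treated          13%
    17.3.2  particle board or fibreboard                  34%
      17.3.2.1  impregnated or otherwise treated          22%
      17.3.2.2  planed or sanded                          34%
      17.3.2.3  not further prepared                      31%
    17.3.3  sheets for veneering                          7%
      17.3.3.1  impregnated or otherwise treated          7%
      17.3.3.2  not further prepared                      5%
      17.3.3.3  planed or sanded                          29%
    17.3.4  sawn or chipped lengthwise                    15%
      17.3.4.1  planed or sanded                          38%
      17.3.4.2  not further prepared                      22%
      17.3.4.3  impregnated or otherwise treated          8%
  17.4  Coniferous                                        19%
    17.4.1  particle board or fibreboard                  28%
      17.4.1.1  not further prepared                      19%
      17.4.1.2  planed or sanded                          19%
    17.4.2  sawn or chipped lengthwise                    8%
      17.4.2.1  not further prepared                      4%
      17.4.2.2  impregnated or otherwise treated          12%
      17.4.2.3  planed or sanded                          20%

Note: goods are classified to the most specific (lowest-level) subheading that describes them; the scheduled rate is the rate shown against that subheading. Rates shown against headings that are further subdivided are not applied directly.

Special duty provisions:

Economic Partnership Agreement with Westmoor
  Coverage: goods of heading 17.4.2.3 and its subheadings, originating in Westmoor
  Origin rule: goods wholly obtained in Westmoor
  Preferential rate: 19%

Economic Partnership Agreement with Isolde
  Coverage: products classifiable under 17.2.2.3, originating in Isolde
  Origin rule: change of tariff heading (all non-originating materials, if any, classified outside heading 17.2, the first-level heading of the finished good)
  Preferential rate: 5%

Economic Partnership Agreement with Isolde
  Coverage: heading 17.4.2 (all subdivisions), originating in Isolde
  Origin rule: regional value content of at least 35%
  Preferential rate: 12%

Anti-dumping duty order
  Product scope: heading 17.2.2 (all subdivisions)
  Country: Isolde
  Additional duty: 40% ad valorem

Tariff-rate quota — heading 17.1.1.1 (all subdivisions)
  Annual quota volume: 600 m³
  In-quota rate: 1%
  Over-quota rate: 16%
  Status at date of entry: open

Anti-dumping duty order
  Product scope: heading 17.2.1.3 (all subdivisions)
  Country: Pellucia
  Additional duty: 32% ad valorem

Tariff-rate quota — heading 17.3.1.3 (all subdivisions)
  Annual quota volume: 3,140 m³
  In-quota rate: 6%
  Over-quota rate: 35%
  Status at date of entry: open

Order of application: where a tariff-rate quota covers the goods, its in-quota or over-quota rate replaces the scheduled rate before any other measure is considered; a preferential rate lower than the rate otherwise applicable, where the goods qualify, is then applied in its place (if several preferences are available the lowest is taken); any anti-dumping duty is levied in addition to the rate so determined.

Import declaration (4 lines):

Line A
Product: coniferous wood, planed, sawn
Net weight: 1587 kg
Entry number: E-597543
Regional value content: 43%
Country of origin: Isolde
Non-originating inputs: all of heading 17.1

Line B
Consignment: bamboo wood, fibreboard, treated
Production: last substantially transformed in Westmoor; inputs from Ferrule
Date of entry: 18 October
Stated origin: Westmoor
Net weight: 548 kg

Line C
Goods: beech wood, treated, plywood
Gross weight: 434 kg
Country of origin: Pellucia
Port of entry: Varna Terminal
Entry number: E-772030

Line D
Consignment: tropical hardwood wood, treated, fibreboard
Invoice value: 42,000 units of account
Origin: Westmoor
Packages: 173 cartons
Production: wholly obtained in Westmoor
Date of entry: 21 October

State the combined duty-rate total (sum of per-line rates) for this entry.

74%

Line A: coniferous → 17.4; sawn → 17.4.2; planed → 17.4.2.3. Scheduled 20%. Isolde agreement on 17.2.2.3: 17.4.2.3 not covered; Isolde agreement on 17.4.2: RVC ≥ 35% → 12% available; preferential 12%. → 12%.
Line B: bamboo → 17.3; fibreboard → 17.3.2; treated → 17.3.2.1. Scheduled 22%. Westmoor agreement on 17.4.2.3: 17.3.2.1 not covered. → 22%.
Line C: beech → 17.2; plywood → 17.2.2; treated → 17.2.2.2. Scheduled 27%. No special measure applies. → 27%.
Line D: tropical hardwood → 17.1; fibreboard → 17.1.2; treated → 17.1.2.1. Scheduled 13%. Westmoor agreement on 17.4.2.3: 17.1.2.1 not covered. → 13%.
Sum: 12% + 22% + 27% + 13% = 74%.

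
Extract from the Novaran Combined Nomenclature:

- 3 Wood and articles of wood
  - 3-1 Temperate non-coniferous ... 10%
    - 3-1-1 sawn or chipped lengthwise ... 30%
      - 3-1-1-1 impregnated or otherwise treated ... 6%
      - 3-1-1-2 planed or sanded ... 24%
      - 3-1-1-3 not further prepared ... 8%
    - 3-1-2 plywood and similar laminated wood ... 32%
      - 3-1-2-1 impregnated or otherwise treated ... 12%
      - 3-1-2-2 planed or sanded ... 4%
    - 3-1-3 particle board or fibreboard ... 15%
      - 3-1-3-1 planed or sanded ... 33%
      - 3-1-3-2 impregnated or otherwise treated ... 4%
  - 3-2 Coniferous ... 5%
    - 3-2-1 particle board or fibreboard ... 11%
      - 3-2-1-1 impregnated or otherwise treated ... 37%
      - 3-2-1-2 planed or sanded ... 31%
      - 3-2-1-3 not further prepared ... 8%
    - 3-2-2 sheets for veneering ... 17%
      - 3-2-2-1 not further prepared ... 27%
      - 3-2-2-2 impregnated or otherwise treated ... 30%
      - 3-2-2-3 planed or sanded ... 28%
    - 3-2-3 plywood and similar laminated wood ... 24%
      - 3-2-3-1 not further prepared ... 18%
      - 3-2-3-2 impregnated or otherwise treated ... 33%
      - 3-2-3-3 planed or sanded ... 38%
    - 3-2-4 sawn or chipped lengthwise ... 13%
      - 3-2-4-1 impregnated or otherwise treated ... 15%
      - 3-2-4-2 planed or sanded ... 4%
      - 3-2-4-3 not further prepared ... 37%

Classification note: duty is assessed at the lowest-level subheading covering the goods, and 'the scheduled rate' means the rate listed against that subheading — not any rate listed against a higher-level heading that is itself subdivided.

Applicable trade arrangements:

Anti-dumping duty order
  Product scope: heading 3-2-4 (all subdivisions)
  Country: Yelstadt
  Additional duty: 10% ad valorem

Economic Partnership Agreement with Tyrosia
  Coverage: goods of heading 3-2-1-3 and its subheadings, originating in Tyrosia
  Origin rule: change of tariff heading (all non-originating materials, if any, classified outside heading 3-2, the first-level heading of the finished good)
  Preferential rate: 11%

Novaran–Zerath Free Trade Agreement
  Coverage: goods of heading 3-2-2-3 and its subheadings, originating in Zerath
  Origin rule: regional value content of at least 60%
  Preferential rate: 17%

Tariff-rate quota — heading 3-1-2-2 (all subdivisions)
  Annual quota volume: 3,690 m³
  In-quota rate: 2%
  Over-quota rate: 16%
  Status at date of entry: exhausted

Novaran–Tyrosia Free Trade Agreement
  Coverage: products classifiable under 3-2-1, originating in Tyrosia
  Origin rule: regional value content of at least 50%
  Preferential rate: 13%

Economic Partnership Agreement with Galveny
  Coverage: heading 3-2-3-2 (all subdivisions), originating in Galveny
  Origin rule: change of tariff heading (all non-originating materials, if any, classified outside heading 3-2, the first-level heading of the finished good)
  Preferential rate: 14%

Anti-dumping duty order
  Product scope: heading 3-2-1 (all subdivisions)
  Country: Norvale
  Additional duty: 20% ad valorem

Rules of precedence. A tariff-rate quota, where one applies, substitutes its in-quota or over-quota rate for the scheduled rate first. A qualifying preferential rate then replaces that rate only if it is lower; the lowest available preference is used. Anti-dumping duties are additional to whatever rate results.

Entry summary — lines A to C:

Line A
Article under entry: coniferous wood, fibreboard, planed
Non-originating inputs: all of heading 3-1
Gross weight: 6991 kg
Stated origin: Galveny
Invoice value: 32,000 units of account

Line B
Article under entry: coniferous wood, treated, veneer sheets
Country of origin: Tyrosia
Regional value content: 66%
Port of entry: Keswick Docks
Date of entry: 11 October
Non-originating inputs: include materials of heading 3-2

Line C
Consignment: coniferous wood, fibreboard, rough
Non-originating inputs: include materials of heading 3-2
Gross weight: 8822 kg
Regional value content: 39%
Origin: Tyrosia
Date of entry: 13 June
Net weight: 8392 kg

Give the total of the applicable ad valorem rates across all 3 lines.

69%

Line A: coniferous → 3-2; fibreboard → 3-2-1; planed → 3-2-1-2. Scheduled 31%. Galveny agreement on 3-2-3-2: 3-2-1-2 not covered. → 31%.
Line B: coniferous → 3-2; veneer sheets → 3-2-2; treated → 3-2-2-2. Scheduled 30%. Tyrosia agreement on 3-2-1-3: 3-2-2-2 not covered; Tyrosia agreement on 3-2-1: 3-2-2-2 not covered. → 30%.
Line C: coniferous → 3-2; fibreboard → 3-2-1; rough → 3-2-1-3. Scheduled 8%. Tyrosia agreement on 3-2-1-3: CTH not met; Tyrosia agreement on 3-2-1: RVC < 50%. → 8%.
Sum: 31% + 30% + 8% = 69%.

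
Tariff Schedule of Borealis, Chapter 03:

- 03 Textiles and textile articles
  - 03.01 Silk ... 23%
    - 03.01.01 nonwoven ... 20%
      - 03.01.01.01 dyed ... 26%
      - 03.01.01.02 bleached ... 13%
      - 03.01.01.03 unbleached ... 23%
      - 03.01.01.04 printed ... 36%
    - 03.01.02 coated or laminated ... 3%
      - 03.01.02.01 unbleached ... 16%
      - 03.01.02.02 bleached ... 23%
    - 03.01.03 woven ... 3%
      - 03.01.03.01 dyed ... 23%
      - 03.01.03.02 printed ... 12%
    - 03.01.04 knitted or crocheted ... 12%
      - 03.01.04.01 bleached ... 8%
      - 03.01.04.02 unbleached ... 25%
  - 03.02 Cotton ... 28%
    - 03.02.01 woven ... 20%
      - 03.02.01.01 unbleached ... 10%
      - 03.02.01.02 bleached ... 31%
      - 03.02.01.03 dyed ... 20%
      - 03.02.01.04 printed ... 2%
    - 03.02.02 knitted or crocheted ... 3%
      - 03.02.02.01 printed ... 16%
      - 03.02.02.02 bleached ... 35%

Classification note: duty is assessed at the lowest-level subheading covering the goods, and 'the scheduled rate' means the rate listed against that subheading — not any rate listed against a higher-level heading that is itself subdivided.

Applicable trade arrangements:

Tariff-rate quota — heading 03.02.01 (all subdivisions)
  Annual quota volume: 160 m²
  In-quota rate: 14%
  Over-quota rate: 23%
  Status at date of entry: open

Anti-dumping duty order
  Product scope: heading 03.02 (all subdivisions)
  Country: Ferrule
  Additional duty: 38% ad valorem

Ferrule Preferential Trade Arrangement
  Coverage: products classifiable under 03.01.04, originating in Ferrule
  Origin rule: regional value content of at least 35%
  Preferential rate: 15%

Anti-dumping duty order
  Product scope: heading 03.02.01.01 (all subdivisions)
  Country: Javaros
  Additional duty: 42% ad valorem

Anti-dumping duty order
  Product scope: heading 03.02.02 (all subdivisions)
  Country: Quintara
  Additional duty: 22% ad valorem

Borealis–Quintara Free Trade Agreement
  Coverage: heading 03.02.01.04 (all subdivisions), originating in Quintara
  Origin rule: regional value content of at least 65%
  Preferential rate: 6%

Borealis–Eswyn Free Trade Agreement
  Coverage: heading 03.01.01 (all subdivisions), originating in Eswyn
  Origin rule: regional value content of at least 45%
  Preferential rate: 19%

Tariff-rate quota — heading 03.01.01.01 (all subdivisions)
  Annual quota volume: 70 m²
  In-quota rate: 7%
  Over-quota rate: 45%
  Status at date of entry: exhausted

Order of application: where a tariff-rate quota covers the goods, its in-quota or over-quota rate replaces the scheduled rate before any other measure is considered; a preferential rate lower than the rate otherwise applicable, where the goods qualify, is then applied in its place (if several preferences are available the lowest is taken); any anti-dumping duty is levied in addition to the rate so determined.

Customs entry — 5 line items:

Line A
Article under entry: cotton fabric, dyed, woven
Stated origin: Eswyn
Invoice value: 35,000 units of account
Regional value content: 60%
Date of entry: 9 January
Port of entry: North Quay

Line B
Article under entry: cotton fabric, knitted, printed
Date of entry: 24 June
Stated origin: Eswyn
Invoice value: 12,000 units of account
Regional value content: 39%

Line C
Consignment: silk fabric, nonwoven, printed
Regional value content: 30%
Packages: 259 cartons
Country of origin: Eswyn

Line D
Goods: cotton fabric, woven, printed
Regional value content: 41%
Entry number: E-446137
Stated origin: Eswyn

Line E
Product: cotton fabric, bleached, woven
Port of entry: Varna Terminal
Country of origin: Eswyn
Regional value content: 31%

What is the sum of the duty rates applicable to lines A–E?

94%

Line A: cotton → 03.02; woven → 03.02.01; dyed → 03.02.01.03. Scheduled 20%. quota on 03.02.01 open → in-quota 14%; Eswyn agreement on 03.01.01: 03.02.01.03 not covered. → 14%.
Line B: cotton → 03.02; knitted → 03.02.02; printed → 03.02.02.01. Scheduled 16%. Eswyn agreement on 03.01.01: 03.02.02.01 not covered. → 16%.
Line C: silk → 03.01; nonwoven → 03.01.01; printed → 03.01.01.04. Scheduled 36%. Eswyn agreement on 03.01.01: RVC < 45%. → 36%.
Line D: cotton → 03.02; woven → 03.02.01; printed → 03.02.01.04. Scheduled 2%. quota on 03.02.01 open → in-quota 14%; Eswyn agreement on 03.01.01: 03.02.01.04 not covered. → 14%.
Line E: cotton → 03.02; woven → 03.02.01; bleached → 03.02.01.02. Scheduled 31%. quota on 03.02.01 open → in-quota 14%; Eswyn agreement on 03.01.01: 03.02.01.02 not covered. → 14%.
Sum: 14% + 16% + 36% + 14% + 14% = 94%.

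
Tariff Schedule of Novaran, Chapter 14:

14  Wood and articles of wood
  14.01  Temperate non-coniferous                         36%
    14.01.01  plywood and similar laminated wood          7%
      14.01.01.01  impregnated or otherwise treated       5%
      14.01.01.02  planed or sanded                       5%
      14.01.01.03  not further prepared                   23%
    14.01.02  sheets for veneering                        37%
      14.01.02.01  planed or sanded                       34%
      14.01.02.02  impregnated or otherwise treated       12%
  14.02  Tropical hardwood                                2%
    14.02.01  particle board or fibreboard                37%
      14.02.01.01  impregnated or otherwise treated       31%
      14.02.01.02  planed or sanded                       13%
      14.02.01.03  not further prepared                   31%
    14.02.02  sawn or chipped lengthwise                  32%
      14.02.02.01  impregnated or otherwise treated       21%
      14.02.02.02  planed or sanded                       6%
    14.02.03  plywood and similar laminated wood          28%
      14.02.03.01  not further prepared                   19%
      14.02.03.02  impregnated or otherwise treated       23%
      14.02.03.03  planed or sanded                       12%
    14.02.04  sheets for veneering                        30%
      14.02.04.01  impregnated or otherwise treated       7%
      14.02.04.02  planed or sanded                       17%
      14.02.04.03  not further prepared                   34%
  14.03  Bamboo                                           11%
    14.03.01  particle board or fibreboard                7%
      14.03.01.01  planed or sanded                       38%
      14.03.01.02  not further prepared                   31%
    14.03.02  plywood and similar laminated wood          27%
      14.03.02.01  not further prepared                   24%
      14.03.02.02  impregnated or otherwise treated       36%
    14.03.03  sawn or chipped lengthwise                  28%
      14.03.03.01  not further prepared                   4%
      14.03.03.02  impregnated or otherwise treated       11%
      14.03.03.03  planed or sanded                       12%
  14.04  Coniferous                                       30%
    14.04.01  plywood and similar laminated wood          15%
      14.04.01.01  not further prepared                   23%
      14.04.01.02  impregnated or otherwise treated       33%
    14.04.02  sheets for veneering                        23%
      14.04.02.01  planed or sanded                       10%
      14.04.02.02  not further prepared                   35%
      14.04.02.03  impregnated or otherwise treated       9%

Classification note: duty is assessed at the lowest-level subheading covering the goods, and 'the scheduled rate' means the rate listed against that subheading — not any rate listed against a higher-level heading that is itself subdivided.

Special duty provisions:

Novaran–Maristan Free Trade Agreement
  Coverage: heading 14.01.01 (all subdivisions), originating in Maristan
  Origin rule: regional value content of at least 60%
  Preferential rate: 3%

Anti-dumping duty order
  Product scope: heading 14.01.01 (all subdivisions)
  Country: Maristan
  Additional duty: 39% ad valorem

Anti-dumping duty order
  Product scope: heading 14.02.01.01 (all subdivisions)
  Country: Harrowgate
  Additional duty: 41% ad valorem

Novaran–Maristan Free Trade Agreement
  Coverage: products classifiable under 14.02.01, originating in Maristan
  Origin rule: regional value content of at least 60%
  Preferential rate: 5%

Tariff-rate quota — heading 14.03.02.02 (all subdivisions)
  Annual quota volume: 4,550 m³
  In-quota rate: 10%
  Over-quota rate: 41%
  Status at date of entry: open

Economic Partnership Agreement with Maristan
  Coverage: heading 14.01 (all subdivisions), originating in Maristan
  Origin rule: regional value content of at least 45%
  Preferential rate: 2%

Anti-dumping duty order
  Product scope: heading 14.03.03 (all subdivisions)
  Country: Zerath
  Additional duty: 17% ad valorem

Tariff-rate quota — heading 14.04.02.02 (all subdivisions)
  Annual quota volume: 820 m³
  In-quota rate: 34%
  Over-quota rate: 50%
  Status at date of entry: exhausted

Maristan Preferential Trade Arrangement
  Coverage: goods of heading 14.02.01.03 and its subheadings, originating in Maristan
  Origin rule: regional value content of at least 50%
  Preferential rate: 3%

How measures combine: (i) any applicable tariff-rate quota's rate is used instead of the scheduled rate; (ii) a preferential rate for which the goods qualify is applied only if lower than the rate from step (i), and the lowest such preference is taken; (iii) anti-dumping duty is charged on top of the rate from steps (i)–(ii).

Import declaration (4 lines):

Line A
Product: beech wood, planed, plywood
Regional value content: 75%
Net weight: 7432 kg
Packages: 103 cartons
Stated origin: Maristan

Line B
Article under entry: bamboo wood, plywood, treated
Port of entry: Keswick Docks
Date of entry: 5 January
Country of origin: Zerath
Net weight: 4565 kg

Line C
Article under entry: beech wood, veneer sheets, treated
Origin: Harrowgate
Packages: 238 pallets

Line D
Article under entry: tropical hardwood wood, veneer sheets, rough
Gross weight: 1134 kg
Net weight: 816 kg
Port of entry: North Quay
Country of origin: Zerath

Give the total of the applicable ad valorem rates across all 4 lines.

97%

Line A: beech → 14.01; plywood → 14.01.01; planed → 14.01.01.02. Scheduled 5%. Maristan agreement on 14.01.01: RVC ≥ 60% → 3% available; Maristan agreement on 14.02.01: 14.01.01.02 not covered; Maristan agreement on 14.01: RVC ≥ 45% → 2% available; Maristan agreement on 14.02.01.03: 14.01.01.02 not covered; preferential 2%; anti-dumping (Maristan, 14.01.01): +39%; total 2% + 39% = 41%. → 41%.
Line B: bamboo → 14.03; plywood → 14.03.02; treated → 14.03.02.02. Scheduled 36%. quota on 14.03.02.02 open → in-quota 10%. → 10%.
Line C: beech → 14.01; veneer sheets → 14.01.02; treated → 14.01.02.02. Scheduled 12%. No special measure applies. → 12%.
Line D: tropical hardwood → 14.02; veneer sheets → 14.02.04; rough → 14.02.04.03. Scheduled 34%. No special measure applies. → 34%.
Sum: 41% + 10% + 12% + 34% = 97%.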